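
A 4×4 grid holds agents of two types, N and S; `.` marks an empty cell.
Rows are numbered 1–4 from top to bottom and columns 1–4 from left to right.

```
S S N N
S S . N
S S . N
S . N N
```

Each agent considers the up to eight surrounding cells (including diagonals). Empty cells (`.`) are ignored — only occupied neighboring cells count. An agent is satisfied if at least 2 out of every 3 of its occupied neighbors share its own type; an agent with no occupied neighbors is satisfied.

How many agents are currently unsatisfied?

1

Row 1: (1,1)S 3/3 ✓ · (1,2)S 3/4 ✓ · (1,3)N 2/4 ✗ · (1,4)N 2/2 ✓
Row 2: (2,1)S 5/5 ✓ · (2,2)S 5/6 ✓ · (2,4)N 3/3 ✓
Row 3: (3,1)S 4/4 ✓ · (3,2)S 4/5 ✓ · (3,4)N 3/3 ✓
Row 4: (4,1)S 2/2 ✓ · (4,3)N 2/3 ✓ · (4,4)N 2/2 ✓
Unsatisfied: (1,3) — 1 in total.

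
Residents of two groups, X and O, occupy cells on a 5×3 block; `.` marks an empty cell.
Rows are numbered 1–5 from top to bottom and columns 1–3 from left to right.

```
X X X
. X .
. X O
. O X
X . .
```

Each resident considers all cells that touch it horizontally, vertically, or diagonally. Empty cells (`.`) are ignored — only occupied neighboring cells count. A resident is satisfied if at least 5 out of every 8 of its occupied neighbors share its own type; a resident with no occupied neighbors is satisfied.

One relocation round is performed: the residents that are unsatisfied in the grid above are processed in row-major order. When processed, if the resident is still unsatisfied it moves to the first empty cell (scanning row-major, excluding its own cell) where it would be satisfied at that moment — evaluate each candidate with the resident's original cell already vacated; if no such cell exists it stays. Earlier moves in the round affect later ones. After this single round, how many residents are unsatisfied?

Initially unsatisfied (in order): (3,2), (3,3), (4,2), (4,3), (5,1).
  (3,2) → (2,1).
  (3,3): no empty cell satisfies it; stays.
  (4,2): no empty cell satisfies it; stays.
  (4,3) → (2,3).
  (5,1) → (3,1).
Resulting grid:
X X X
X X X
X . O
. O .
. . .
Unsatisfied now: (3,3), (4,2).

2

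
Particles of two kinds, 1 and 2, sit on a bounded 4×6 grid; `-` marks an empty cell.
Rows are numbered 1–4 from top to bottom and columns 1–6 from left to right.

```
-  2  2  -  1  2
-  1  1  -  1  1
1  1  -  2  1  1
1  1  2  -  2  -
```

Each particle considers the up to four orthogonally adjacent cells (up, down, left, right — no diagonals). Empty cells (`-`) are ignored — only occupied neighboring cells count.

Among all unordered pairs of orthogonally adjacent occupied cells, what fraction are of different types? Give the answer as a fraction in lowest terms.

Scan each occupied cell's neighbors to the right and below so each pair is counted once.
From row 1: 4 unlike of 6 pairs (running 4/6).
From row 2: 0 unlike of 5 pairs (running 4/11).
From row 3: 2 unlike of 6 pairs (running 6/17).
From row 4: 1 unlike of 2 pairs (running 7/19).
Total adjacent occupied pairs: 19; unlike-type pairs: 7.
7/19 is already in lowest terms.

7/19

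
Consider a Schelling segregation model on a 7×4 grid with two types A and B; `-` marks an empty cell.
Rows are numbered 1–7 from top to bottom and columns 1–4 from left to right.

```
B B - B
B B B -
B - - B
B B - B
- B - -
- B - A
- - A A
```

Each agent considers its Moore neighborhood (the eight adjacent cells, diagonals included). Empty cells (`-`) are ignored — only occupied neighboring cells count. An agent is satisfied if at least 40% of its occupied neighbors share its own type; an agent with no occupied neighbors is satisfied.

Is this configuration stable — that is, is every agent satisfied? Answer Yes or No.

(1,1)B 3/3 ✓
(1,2)B 4/4 ✓
(1,4)B 1/1 ✓
(2,1)B 4/4 ✓
(2,2)B 5/5 ✓
(2,3)B 4/4 ✓
(3,1)B 4/4 ✓
(3,4)B 2/2 ✓
(4,1)B 3/3 ✓
(4,2)B 3/3 ✓
(4,4)B 1/1 ✓
(5,2)B 3/3 ✓
(6,2)B 1/2 ✓
(6,4)A 2/2 ✓
(7,3)A 2/3 ✓
(7,4)A 2/2 ✓
All meet the threshold, so the configuration is stable.

Yes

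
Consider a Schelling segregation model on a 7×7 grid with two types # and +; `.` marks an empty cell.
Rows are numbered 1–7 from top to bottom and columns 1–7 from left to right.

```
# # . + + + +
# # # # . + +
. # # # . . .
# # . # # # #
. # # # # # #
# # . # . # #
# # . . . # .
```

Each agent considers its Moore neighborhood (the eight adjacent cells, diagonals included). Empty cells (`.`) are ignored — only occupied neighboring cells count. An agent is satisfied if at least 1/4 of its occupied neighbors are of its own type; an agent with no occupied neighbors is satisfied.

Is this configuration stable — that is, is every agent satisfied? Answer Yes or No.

(1,1)# 3/3 ✓
(1,2)# 4/4 ✓
(1,4)+ 1/3 ✓
(1,5)+ 3/4 ✓
(1,6)+ 4/4 ✓
(1,7)+ 3/3 ✓
(2,1)# 4/4 ✓
(2,2)# 6/6 ✓
(2,3)# 6/7 ✓
(2,4)# 3/5 ✓
(2,6)+ 4/4 ✓
(2,7)+ 3/3 ✓
(3,2)# 6/6 ✓
(3,3)# 7/7 ✓
(3,4)# 5/5 ✓
(4,1)# 3/3 ✓
(4,2)# 5/5 ✓
(4,4)# 6/6 ✓
(4,5)# 6/6 ✓
(4,6)# 5/5 ✓
(4,7)# 3/3 ✓
(5,2)# 5/5 ✓
(5,3)# 6/6 ✓
(5,4)# 5/5 ✓
(5,5)# 7/7 ✓
(5,6)# 7/7 ✓
(5,7)# 5/5 ✓
(6,1)# 4/4 ✓
(6,2)# 5/5 ✓
(6,4)# 3/3 ✓
(6,6)# 5/5 ✓
(6,7)# 4/4 ✓
(7,1)# 3/3 ✓
(7,2)# 3/3 ✓
(7,6)# 2/2 ✓
All meet the threshold, so the configuration is stable.

Yes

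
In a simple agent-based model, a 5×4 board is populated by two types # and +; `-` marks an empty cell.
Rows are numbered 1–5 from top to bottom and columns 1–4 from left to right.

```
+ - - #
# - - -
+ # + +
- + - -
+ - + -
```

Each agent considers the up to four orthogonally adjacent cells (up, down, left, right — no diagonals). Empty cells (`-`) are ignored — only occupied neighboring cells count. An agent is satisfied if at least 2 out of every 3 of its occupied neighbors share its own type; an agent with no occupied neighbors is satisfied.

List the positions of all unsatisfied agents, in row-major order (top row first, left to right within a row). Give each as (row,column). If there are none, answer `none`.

(1,1), (2,1), (3,1), (3,2), (3,3), (4,2)

(1,1)+ 0/1 ✗
(1,4)# 0/0 ✓
(2,1)# 0/2 ✗
(3,1)+ 0/2 ✗
(3,2)# 0/3 ✗
(3,3)+ 1/2 ✗
(3,4)+ 1/1 ✓
(4,2)+ 0/1 ✗
(5,1)+ 0/0 ✓
(5,3)+ 0/0 ✓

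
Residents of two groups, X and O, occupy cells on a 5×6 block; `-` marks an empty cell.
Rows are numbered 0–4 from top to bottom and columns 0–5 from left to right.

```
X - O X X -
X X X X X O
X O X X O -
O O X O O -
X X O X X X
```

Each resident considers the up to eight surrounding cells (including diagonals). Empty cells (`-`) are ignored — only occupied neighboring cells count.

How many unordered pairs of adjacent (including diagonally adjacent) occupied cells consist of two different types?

35

Scan each occupied cell's neighbors to the right and below (and the two forward diagonals) so each pair is counted once.
Row 0: X(0,0)–X(1,0)= X(0,0)–X(1,1)= O(0,2)–X(0,3)≠ O(0,2)–X(1,2)≠ O(0,2)–X(1,3)≠ O(0,2)–X(1,1)≠ X(0,3)–X(0,4)= X(0,3)–X(1,3)= X(0,3)–X(1,4)= X(0,3)–X(1,2)= X(0,4)–X(1,4)= X(0,4)–O(1,5)≠ X(0,4)–X(1,3)=  → 5/13 unlike.
Row 1: X(1,0)–X(1,1)= X(1,0)–X(2,0)= X(1,0)–O(2,1)≠ X(1,1)–X(1,2)= X(1,1)–O(2,1)≠ X(1,1)–X(2,2)= X(1,1)–X(2,0)= X(1,2)–X(1,3)= X(1,2)–X(2,2)= X(1,2)–X(2,3)= X(1,2)–O(2,1)≠ X(1,3)–X(1,4)= X(1,3)–X(2,3)= X(1,3)–O(2,4)≠ X(1,3)–X(2,2)= X(1,4)–O(1,5)≠ X(1,4)–O(2,4)≠ X(1,4)–X(2,3)= O(1,5)–O(2,4)=  → 6/19 unlike.
Row 2: X(2,0)–O(2,1)≠ X(2,0)–O(3,0)≠ X(2,0)–O(3,1)≠ O(2,1)–X(2,2)≠ O(2,1)–O(3,1)= O(2,1)–X(3,2)≠ O(2,1)–O(3,0)= X(2,2)–X(2,3)= X(2,2)–X(3,2)= X(2,2)–O(3,3)≠ X(2,2)–O(3,1)≠ X(2,3)–O(2,4)≠ X(2,3)–O(3,3)≠ X(2,3)–O(3,4)≠ X(2,3)–X(3,2)= O(2,4)–O(3,4)= O(2,4)–O(3,3)=  → 10/17 unlike.
Row 3: O(3,0)–O(3,1)= O(3,0)–X(4,0)≠ O(3,0)–X(4,1)≠ O(3,1)–X(3,2)≠ O(3,1)–X(4,1)≠ O(3,1)–O(4,2)= O(3,1)–X(4,0)≠ X(3,2)–O(3,3)≠ X(3,2)–O(4,2)≠ X(3,2)–X(4,3)= X(3,2)–X(4,1)= O(3,3)–O(3,4)= O(3,3)–X(4,3)≠ O(3,3)–X(4,4)≠ O(3,3)–O(4,2)= O(3,4)–X(4,4)≠ O(3,4)–X(4,5)≠ O(3,4)–X(4,3)≠  → 12/18 unlike.
Row 4: X(4,0)–X(4,1)= X(4,1)–O(4,2)≠ O(4,2)–X(4,3)≠ X(4,3)–X(4,4)= X(4,4)–X(4,5)=  → 2/5 unlike.
Total adjacent occupied pairs: 72; unlike-type pairs: 35.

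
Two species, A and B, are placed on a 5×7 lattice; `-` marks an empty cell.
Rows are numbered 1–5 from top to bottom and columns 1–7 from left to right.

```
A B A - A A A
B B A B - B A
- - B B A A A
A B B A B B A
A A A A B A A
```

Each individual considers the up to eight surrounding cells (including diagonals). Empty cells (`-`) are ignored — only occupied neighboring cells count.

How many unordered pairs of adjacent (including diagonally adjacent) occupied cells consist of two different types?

45

Scan each occupied cell's neighbors to the right and below (and the two forward diagonals) so each pair is counted once.
From row 1: 11 unlike of 18 pairs (running 11/18).
From row 2: 9 unlike of 15 pairs (running 20/33).
From row 3: 8 unlike of 18 pairs (running 28/51).
From row 4: 15 unlike of 25 pairs (running 43/76).
From row 5: 2 unlike of 6 pairs (running 45/82).
Total adjacent occupied pairs: 82; unlike-type pairs: 45.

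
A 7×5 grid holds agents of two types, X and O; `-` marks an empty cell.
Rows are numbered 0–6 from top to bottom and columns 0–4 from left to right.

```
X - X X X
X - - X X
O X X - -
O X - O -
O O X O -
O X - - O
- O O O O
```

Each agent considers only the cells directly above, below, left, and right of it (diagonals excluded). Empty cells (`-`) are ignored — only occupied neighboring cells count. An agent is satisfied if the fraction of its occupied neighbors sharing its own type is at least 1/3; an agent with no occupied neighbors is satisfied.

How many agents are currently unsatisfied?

3

Row 0: (0,0)X 1/1 satisfied · (0,2)X 1/1 satisfied · (0,3)X 3/3 satisfied · (0,4)X 2/2 satisfied
Row 1: (1,0)X 1/2 satisfied · (1,3)X 2/2 satisfied · (1,4)X 2/2 satisfied
Row 2: (2,0)O 1/3 satisfied · (2,1)X 2/3 satisfied · (2,2)X 1/1 satisfied
Row 3: (3,0)O 2/3 satisfied · (3,1)X 1/3 satisfied · (3,3)O 1/1 satisfied
Row 4: (4,0)O 3/3 satisfied · (4,1)O 1/4 not · (4,2)X 0/2 not · (4,3)O 1/2 satisfied
Row 5: (5,0)O 1/2 satisfied · (5,1)X 0/3 not · (5,4)O 1/1 satisfied
Row 6: (6,1)O 1/2 satisfied · (6,2)O 2/2 satisfied · (6,3)O 2/2 satisfied · (6,4)O 2/2 satisfied
Unsatisfied: (4,1), (4,2), (5,1) — 3 in total.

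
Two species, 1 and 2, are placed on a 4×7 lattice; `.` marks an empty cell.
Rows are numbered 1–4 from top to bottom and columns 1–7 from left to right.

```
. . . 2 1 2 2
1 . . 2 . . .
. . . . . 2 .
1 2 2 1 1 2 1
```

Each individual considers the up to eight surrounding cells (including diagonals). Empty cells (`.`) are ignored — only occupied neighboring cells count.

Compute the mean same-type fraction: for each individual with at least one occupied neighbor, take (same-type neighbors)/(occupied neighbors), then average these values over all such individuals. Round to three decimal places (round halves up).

Row 1: (1,4)2 1/2 · (1,5)1 0/3 · (1,6)2 1/2 · (1,7)2 1/1
Row 2: (2,1)1 — no occupied neighbors · (2,4)2 1/2
Row 3: (3,6)2 1/3
Row 4: (4,1)1 0/1 · (4,2)2 1/2 · (4,3)2 1/2 · (4,4)1 1/2 · (4,5)1 1/3 · (4,6)2 1/3 · (4,7)1 0/2
Sum over 13 individuals: 1/2 + 0/3 + 1/2 + 1/1 + 1/2 + 1/3 + 0/1 + 1/2 + 1/2 + 1/2 + 1/3 + 1/3 + 0/2 = 5; mean = 5 ÷ 13 = 5/13 = 0.384615… → 0.385.

0.385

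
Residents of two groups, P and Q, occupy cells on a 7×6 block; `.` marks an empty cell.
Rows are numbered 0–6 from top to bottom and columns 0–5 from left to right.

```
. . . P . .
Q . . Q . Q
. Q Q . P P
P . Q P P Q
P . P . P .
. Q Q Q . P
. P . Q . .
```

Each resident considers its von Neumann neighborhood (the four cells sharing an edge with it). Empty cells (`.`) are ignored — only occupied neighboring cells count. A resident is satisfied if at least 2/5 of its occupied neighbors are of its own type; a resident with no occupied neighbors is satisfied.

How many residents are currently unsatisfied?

8

(0,3)P 0/1 not
(1,0)Q 0/0 satisfied
(1,3)Q 0/1 not
(1,5)Q 0/1 not
(2,1)Q 1/1 satisfied
(2,2)Q 2/2 satisfied
(2,4)P 2/2 satisfied
(2,5)P 1/3 not
(3,0)P 1/1 satisfied
(3,2)Q 1/3 not
(3,3)P 1/2 satisfied
(3,4)P 3/4 satisfied
(3,5)Q 0/2 not
(4,0)P 1/1 satisfied
(4,2)P 0/2 not
(4,4)P 1/1 satisfied
(5,1)Q 1/2 satisfied
(5,2)Q 2/3 satisfied
(5,3)Q 2/2 satisfied
(5,5)P 0/0 satisfied
(6,1)P 0/1 not
(6,3)Q 1/1 satisfied
Unsatisfied: (0,3), (1,3), (1,5), (2,5), (3,2), (3,5), (4,2), (6,1) — 8 in total.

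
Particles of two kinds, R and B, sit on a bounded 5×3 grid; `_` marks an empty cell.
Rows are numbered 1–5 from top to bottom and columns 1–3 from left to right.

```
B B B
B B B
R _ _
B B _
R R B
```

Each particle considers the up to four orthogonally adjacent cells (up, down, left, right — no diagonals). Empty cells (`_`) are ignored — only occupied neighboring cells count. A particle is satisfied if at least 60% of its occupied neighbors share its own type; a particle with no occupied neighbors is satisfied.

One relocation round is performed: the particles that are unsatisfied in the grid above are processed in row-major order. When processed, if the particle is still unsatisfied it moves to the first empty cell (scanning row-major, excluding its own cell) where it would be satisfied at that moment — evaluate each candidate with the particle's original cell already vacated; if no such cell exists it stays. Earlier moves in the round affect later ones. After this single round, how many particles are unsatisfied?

Initially unsatisfied (in order): (3,1), (4,1), (4,2), (5,1), (5,2), (5,3).
  (3,1): no empty cell satisfies it; stays.
  (4,1) → (3,2).
  (4,2) → (3,3).
  (5,1): now satisfied by earlier moves; stays.
  (5,2) → (4,1).
  (5,3): now satisfied by earlier moves; stays.
Resulting grid:
B B B
B B B
R B B
R _ _
R _ B
Unsatisfied now: (3,1).

1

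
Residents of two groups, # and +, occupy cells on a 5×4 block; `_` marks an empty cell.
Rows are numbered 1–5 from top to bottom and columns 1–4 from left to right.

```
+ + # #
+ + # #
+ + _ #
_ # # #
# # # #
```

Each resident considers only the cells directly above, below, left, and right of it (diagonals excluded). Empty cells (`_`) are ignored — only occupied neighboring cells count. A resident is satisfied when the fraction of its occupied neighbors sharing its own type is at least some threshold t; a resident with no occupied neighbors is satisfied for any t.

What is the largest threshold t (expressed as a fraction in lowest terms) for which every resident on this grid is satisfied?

Row 1: (1,1)+ 2/2 · (1,2)+ 2/3 · (1,3)# 2/3 · (1,4)# 2/2
Row 2: (2,1)+ 3/3 · (2,2)+ 3/4 · (2,3)# 2/3 · (2,4)# 3/3
Row 3: (3,1)+ 2/2 · (3,2)+ 2/3 · (3,4)# 2/2
Row 4: (4,2)# 2/3 · (4,3)# 3/3 · (4,4)# 3/3
Row 5: (5,1)# 1/1 · (5,2)# 3/3 · (5,3)# 3/3 · (5,4)# 2/2
The smallest same-type fraction is 2/3 at (1,2), which reduces to 2/3. Any threshold above that leaves this resident unsatisfied.

2/3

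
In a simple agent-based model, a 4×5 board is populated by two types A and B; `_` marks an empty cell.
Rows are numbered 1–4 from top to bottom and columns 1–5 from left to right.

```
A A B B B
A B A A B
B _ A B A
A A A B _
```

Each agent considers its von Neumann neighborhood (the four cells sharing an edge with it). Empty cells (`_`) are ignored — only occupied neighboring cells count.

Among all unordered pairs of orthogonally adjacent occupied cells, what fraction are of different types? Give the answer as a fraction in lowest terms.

Scan each occupied cell's neighbors to the right and below so each pair is counted once.
Row 1: A(1,1)–A(1,2)= A(1,1)–A(2,1)= A(1,2)–B(1,3)≠ A(1,2)–B(2,2)≠ B(1,3)–B(1,4)= B(1,3)–A(2,3)≠ B(1,4)–B(1,5)= B(1,4)–A(2,4)≠ B(1,5)–B(2,5)=  → 4/9 unlike.
Row 2: A(2,1)–B(2,2)≠ A(2,1)–B(3,1)≠ B(2,2)–A(2,3)≠ A(2,3)–A(2,4)= A(2,3)–A(3,3)= A(2,4)–B(2,5)≠ A(2,4)–B(3,4)≠ B(2,5)–A(3,5)≠  → 6/8 unlike.
Row 3: B(3,1)–A(4,1)≠ A(3,3)–B(3,4)≠ A(3,3)–A(4,3)= B(3,4)–A(3,5)≠ B(3,4)–B(4,4)=  → 3/5 unlike.
Row 4: A(4,1)–A(4,2)= A(4,2)–A(4,3)= A(4,3)–B(4,4)≠  → 1/3 unlike.
Total adjacent occupied pairs: 25; unlike-type pairs: 14.
14/25 is already in lowest terms.

14/25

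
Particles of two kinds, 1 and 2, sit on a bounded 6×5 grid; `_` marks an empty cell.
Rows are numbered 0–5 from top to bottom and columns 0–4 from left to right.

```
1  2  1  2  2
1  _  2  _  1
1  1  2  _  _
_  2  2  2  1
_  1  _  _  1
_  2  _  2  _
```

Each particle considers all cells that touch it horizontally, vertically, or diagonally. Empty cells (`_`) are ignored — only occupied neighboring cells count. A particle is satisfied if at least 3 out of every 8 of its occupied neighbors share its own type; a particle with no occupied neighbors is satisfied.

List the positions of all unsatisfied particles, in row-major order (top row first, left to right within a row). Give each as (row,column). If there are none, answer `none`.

(0,1), (0,2), (1,4), (2,1), (4,1), (4,4), (5,1), (5,3)

Row 0: (0,0)1 1/2 ✓ · (0,1)2 1/4 ✗ · (0,2)1 0/3 ✗ · (0,3)2 2/4 ✓ · (0,4)2 1/2 ✓
Row 1: (1,0)1 3/4 ✓ · (1,2)2 3/5 ✓ · (1,4)1 0/2 ✗
Row 2: (2,0)1 2/3 ✓ · (2,1)1 2/6 ✗ · (2,2)2 4/5 ✓
Row 3: (3,1)2 2/5 ✓ · (3,2)2 3/5 ✓ · (3,3)2 2/4 ✓ · (3,4)1 1/2 ✓
Row 4: (4,1)1 0/3 ✗ · (4,4)1 1/3 ✗
Row 5: (5,1)2 0/1 ✗ · (5,3)2 0/1 ✗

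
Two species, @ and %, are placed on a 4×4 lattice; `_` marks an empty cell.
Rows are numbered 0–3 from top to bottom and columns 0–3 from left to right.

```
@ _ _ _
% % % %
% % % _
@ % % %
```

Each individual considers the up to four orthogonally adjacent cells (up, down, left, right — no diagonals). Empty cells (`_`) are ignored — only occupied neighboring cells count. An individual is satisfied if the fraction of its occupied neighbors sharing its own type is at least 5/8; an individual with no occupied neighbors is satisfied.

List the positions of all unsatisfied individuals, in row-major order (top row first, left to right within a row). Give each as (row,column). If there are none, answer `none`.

(0,0)@ 0/1 unhappy
(1,0)% 2/3 ok
(1,1)% 3/3 ok
(1,2)% 3/3 ok
(1,3)% 1/1 ok
(2,0)% 2/3 ok
(2,1)% 4/4 ok
(2,2)% 3/3 ok
(3,0)@ 0/2 unhappy
(3,1)% 2/3 ok
(3,2)% 3/3 ok
(3,3)% 1/1 ok

(0,0), (3,0)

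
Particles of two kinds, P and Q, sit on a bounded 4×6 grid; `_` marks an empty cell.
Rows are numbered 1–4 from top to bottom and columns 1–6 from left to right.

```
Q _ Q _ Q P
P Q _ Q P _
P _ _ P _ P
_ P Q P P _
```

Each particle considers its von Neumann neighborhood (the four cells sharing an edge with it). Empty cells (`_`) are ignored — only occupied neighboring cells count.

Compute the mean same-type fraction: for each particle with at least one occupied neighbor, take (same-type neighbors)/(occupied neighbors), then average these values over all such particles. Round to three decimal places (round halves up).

Row 1: (1,1)Q 0/1 · (1,3)Q — no occupied neighbors · (1,5)Q 0/2 · (1,6)P 0/1
Row 2: (2,1)P 1/3 · (2,2)Q 0/1 · (2,4)Q 0/2 · (2,5)P 0/2
Row 3: (3,1)P 1/1 · (3,4)P 1/2 · (3,6)P — no occupied neighbors
Row 4: (4,2)P 0/1 · (4,3)Q 0/2 · (4,4)P 2/3 · (4,5)P 1/1
Sum over 13 particles: 0/1 + 0/2 + 0/1 + 1/3 + 0/1 + 0/2 + 0/2 + 1/1 + 1/2 + 0/1 + 0/2 + 2/3 + 1/1 = 7/2; mean = 7/2 ÷ 13 = 7/26 = 0.269230… → 0.269.

0.269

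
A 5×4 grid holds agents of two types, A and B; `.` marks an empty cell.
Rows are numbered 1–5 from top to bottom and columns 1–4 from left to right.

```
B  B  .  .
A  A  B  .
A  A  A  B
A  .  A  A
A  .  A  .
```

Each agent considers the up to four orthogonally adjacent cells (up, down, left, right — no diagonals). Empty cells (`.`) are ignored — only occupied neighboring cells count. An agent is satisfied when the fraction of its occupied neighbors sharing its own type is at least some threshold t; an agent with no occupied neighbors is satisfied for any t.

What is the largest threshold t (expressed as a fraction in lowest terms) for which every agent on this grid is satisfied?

Row 1: (1,1)B 1/2 · (1,2)B 1/2
Row 2: (2,1)A 2/3 · (2,2)A 2/4 · (2,3)B 0/2
Row 3: (3,1)A 3/3 · (3,2)A 3/3 · (3,3)A 2/4 · (3,4)B 0/2
Row 4: (4,1)A 2/2 · (4,3)A 3/3 · (4,4)A 1/2
Row 5: (5,1)A 1/1 · (5,3)A 1/1
The smallest same-type fraction is 0/2 at (2,3), which reduces to 0/1. Any threshold above that leaves this agent unsatisfied.

0/1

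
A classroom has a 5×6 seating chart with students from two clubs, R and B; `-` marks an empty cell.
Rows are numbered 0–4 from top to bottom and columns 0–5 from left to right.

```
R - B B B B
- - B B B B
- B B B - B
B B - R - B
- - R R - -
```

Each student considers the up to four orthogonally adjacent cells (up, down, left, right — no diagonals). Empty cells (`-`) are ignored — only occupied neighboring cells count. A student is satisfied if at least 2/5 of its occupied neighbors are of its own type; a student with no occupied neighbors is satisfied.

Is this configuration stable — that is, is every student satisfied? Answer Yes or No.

Yes

Row 0: (0,0)R 0/0 ok · (0,2)B 2/2 ok · (0,3)B 3/3 ok · (0,4)B 3/3 ok · (0,5)B 2/2 ok
Row 1: (1,2)B 3/3 ok · (1,3)B 4/4 ok · (1,4)B 3/3 ok · (1,5)B 3/3 ok
Row 2: (2,1)B 2/2 ok · (2,2)B 3/3 ok · (2,3)B 2/3 ok · (2,5)B 2/2 ok
Row 3: (3,0)B 1/1 ok · (3,1)B 2/2 ok · (3,3)R 1/2 ok · (3,5)B 1/1 ok
Row 4: (4,2)R 1/1 ok · (4,3)R 2/2 ok
All meet the threshold, so the configuration is stable.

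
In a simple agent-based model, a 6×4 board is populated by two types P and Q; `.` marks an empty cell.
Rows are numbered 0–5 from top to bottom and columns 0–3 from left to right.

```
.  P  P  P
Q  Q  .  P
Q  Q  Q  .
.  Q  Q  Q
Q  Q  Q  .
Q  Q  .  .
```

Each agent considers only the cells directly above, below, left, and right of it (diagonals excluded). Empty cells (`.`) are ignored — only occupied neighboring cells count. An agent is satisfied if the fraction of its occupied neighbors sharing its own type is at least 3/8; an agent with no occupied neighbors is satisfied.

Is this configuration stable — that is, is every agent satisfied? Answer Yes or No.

(0,1)P 1/2 ✓
(0,2)P 2/2 ✓
(0,3)P 2/2 ✓
(1,0)Q 2/2 ✓
(1,1)Q 2/3 ✓
(1,3)P 1/1 ✓
(2,0)Q 2/2 ✓
(2,1)Q 4/4 ✓
(2,2)Q 2/2 ✓
(3,1)Q 3/3 ✓
(3,2)Q 4/4 ✓
(3,3)Q 1/1 ✓
(4,0)Q 2/2 ✓
(4,1)Q 4/4 ✓
(4,2)Q 2/2 ✓
(5,0)Q 2/2 ✓
(5,1)Q 2/2 ✓
All meet the threshold, so the configuration is stable.

Yes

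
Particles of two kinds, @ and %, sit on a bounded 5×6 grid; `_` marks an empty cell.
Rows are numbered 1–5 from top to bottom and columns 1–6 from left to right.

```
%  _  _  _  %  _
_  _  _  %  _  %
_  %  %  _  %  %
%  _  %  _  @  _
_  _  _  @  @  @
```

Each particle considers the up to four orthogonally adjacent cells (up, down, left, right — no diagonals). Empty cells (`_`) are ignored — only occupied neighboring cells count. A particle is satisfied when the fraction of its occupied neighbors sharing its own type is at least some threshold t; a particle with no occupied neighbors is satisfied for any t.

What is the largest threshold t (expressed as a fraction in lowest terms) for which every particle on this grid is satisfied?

1/2

(1,1)% — no occupied neighbors
(1,5)% — no occupied neighbors
(2,4)% — no occupied neighbors
(2,6)% 1/1
(3,2)% 1/1
(3,3)% 2/2
(3,5)% 1/2
(3,6)% 2/2
(4,1)% — no occupied neighbors
(4,3)% 1/1
(4,5)@ 1/2
(5,4)@ 1/1
(5,5)@ 3/3
(5,6)@ 1/1
The smallest same-type fraction is 1/2 at (3,5), which reduces to 1/2. Any threshold above that leaves this particle unsatisfied.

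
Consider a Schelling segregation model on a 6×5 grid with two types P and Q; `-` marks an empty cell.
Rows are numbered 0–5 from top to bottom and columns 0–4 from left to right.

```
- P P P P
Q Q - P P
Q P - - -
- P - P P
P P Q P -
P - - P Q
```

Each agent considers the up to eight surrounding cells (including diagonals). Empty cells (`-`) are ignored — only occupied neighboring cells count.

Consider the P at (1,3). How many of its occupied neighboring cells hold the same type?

Occupied neighbors of (1,3): (0,2)=P, (0,3)=P, (0,4)=P, (1,4)=P.
Same type (P): 4 of 4.

4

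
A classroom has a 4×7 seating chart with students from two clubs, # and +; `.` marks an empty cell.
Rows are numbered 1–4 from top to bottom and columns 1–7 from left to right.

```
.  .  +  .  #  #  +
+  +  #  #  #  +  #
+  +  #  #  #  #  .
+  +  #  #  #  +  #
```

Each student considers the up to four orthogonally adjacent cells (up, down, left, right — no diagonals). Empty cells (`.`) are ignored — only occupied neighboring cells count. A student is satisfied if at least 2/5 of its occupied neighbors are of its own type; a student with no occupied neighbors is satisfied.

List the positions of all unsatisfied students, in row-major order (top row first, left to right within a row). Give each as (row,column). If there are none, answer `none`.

(1,3), (1,6), (1,7), (2,6), (2,7), (3,6), (4,6), (4,7)

(1,3)+ 0/1 ✗
(1,5)# 2/2 ✓
(1,6)# 1/3 ✗
(1,7)+ 0/2 ✗
(2,1)+ 2/2 ✓
(2,2)+ 2/3 ✓
(2,3)# 2/4 ✓
(2,4)# 3/3 ✓
(2,5)# 3/4 ✓
(2,6)+ 0/4 ✗
(2,7)# 0/2 ✗
(3,1)+ 3/3 ✓
(3,2)+ 3/4 ✓
(3,3)# 3/4 ✓
(3,4)# 4/4 ✓
(3,5)# 4/4 ✓
(3,6)# 1/3 ✗
(4,1)+ 2/2 ✓
(4,2)+ 2/3 ✓
(4,3)# 2/3 ✓
(4,4)# 3/3 ✓
(4,5)# 2/3 ✓
(4,6)+ 0/3 ✗
(4,7)# 0/1 ✗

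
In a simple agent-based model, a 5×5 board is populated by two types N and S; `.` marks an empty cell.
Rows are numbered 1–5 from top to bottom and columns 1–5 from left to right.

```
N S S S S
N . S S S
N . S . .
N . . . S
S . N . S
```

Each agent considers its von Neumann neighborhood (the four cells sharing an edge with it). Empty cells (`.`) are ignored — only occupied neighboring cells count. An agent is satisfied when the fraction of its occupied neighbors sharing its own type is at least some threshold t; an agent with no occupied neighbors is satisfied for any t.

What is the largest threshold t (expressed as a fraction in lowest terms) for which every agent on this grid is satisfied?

Row 1: (1,1)N 1/2 · (1,2)S 1/2 · (1,3)S 3/3 · (1,4)S 3/3 · (1,5)S 2/2
Row 2: (2,1)N 2/2 · (2,3)S 3/3 · (2,4)S 3/3 · (2,5)S 2/2
Row 3: (3,1)N 2/2 · (3,3)S 1/1
Row 4: (4,1)N 1/2 · (4,5)S 1/1
Row 5: (5,1)S 0/1 · (5,3)N — no occupied neighbors · (5,5)S 1/1
The smallest same-type fraction is 0/1 at (5,1), which reduces to 0/1. Any threshold above that leaves this agent unsatisfied.

0/1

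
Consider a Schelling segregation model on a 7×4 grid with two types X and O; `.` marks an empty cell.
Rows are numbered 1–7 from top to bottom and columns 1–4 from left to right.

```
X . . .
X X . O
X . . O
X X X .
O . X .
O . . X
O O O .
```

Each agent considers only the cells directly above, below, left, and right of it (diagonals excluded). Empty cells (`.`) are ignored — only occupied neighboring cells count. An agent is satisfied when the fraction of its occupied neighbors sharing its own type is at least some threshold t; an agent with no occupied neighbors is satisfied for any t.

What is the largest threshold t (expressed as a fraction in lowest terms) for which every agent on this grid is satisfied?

1/2

Row 1: (1,1)X 1/1
Row 2: (2,1)X 3/3 · (2,2)X 1/1 · (2,4)O 1/1
Row 3: (3,1)X 2/2 · (3,4)O 1/1
Row 4: (4,1)X 2/3 · (4,2)X 2/2 · (4,3)X 2/2
Row 5: (5,1)O 1/2 · (5,3)X 1/1
Row 6: (6,1)O 2/2 · (6,4)X — no occupied neighbors
Row 7: (7,1)O 2/2 · (7,2)O 2/2 · (7,3)O 1/1
The smallest same-type fraction is 1/2 at (5,1), which reduces to 1/2. Any threshold above that leaves this agent unsatisfied.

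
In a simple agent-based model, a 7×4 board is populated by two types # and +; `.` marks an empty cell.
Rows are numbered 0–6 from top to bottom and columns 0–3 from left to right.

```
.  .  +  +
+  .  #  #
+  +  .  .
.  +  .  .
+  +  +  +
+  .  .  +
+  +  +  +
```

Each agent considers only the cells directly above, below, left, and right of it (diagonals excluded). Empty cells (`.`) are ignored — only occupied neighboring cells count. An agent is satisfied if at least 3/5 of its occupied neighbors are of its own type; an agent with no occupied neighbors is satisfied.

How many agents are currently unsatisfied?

(0,2)+ 1/2 unhappy
(0,3)+ 1/2 unhappy
(1,0)+ 1/1 ok
(1,2)# 1/2 unhappy
(1,3)# 1/2 unhappy
(2,0)+ 2/2 ok
(2,1)+ 2/2 ok
(3,1)+ 2/2 ok
(4,0)+ 2/2 ok
(4,1)+ 3/3 ok
(4,2)+ 2/2 ok
(4,3)+ 2/2 ok
(5,0)+ 2/2 ok
(5,3)+ 2/2 ok
(6,0)+ 2/2 ok
(6,1)+ 2/2 ok
(6,2)+ 2/2 ok
(6,3)+ 2/2 ok
Unsatisfied: (0,2), (0,3), (1,2), (1,3) — 4 in total.

4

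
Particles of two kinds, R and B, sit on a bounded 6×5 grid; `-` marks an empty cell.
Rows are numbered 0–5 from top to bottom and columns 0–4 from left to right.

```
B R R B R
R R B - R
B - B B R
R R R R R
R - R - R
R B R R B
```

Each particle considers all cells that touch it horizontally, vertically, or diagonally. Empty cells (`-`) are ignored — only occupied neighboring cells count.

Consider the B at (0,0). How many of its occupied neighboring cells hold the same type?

Occupied neighbors of (0,0): (0,1)=R, (1,0)=R, (1,1)=R.
Same type (B): 0 of 3.

0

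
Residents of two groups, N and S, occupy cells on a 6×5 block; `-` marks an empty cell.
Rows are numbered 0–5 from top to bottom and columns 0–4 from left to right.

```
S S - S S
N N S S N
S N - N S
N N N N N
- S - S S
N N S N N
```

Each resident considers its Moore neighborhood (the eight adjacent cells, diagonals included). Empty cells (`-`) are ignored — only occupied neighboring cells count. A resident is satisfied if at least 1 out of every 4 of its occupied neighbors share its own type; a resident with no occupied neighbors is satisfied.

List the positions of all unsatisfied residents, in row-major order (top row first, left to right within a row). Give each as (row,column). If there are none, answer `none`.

Row 0: (0,0)S 1/3 satisfied · (0,1)S 2/4 satisfied · (0,3)S 3/4 satisfied · (0,4)S 2/3 satisfied
Row 1: (1,0)N 2/5 satisfied · (1,1)N 2/6 satisfied · (1,2)S 3/6 satisfied · (1,3)S 4/6 satisfied · (1,4)N 1/5 not
Row 2: (2,0)S 0/5 not · (2,1)N 5/7 satisfied · (2,3)N 4/7 satisfied · (2,4)S 1/5 not
Row 3: (3,0)N 2/4 satisfied · (3,1)N 3/5 satisfied · (3,2)N 4/6 satisfied · (3,3)N 3/6 satisfied · (3,4)N 2/5 satisfied
Row 4: (4,1)S 1/6 not · (4,3)S 2/7 satisfied · (4,4)S 1/5 not
Row 5: (5,0)N 1/2 satisfied · (5,1)N 1/3 satisfied · (5,2)S 2/4 satisfied · (5,3)N 1/4 satisfied · (5,4)N 1/3 satisfied

(1,4), (2,0), (2,4), (4,1), (4,4)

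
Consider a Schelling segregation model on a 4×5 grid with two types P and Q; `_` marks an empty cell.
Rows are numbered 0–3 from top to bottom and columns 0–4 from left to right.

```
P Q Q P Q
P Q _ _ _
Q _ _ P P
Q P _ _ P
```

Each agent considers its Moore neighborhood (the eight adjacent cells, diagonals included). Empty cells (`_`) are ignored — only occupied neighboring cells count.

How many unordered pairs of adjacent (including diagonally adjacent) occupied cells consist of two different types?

9

Scan each occupied cell's neighbors to the right and below (and the two forward diagonals) so each pair is counted once.
From row 0: 5 unlike of 9 pairs (running 5/9).
From row 1: 2 unlike of 3 pairs (running 7/12).
From row 2: 1 unlike of 5 pairs (running 8/17).
From row 3: 1 unlike of 1 pairs (running 9/18).
Total adjacent occupied pairs: 18; unlike-type pairs: 9.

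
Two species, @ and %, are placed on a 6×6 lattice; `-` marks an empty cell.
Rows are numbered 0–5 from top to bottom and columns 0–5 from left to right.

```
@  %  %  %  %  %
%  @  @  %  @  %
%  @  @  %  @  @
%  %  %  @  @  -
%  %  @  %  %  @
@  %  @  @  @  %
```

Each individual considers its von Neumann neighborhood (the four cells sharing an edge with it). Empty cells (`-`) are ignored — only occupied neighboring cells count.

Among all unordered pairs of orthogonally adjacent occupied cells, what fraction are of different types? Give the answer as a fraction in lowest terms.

Scan each occupied cell's neighbors to the right and below so each pair is counted once.
From row 0: 5 unlike of 11 pairs (running 5/11).
From row 1: 5 unlike of 11 pairs (running 10/22).
From row 2: 6 unlike of 10 pairs (running 16/32).
From row 3: 4 unlike of 9 pairs (running 20/41).
From row 4: 7 unlike of 11 pairs (running 27/52).
From row 5: 3 unlike of 5 pairs (running 30/57).
Total adjacent occupied pairs: 57; unlike-type pairs: 30.
30/57 reduces to 10/19.

10/19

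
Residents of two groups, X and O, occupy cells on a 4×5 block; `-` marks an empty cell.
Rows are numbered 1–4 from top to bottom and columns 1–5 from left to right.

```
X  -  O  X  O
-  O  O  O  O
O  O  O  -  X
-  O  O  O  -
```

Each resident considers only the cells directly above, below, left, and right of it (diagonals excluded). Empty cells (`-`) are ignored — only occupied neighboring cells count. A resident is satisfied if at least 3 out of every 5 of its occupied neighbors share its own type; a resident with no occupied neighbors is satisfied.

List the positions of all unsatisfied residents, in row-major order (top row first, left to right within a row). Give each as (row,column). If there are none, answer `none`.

Row 1: (1,1)X 0/0 ✓ · (1,3)O 1/2 ✗ · (1,4)X 0/3 ✗ · (1,5)O 1/2 ✗
Row 2: (2,2)O 2/2 ✓ · (2,3)O 4/4 ✓ · (2,4)O 2/3 ✓ · (2,5)O 2/3 ✓
Row 3: (3,1)O 1/1 ✓ · (3,2)O 4/4 ✓ · (3,3)O 3/3 ✓ · (3,5)X 0/1 ✗
Row 4: (4,2)O 2/2 ✓ · (4,3)O 3/3 ✓ · (4,4)O 1/1 ✓

(1,3), (1,4), (1,5), (3,5)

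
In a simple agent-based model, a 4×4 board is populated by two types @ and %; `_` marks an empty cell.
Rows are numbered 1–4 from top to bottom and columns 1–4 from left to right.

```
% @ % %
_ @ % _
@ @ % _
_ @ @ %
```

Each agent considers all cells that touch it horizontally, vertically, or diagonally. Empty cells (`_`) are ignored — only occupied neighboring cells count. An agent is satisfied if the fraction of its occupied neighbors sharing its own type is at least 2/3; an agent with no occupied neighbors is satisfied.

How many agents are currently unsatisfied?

8

(1,1)% 0/2 not
(1,2)@ 1/4 not
(1,3)% 2/4 not
(1,4)% 2/2 satisfied
(2,2)@ 3/7 not
(2,3)% 3/6 not
(3,1)@ 3/3 satisfied
(3,2)@ 4/6 satisfied
(3,3)% 2/6 not
(4,2)@ 3/4 satisfied
(4,3)@ 2/4 not
(4,4)% 1/2 not
Unsatisfied: (1,1), (1,2), (1,3), (2,2), (2,3), (3,3), (4,3), (4,4) — 8 in total.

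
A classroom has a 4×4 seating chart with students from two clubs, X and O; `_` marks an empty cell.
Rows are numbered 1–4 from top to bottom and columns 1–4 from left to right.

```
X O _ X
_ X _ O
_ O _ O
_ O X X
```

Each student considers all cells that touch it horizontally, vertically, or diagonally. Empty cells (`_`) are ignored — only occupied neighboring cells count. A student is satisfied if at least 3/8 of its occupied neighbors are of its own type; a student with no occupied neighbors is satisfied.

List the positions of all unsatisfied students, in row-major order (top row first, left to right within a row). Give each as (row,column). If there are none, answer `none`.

(1,1)X 1/2 ✓
(1,2)O 0/2 ✗
(1,4)X 0/1 ✗
(2,2)X 1/3 ✗
(2,4)O 1/2 ✓
(3,2)O 1/3 ✗
(3,4)O 1/3 ✗
(4,2)O 1/2 ✓
(4,3)X 1/4 ✗
(4,4)X 1/2 ✓

(1,2), (1,4), (2,2), (3,2), (3,4), (4,3)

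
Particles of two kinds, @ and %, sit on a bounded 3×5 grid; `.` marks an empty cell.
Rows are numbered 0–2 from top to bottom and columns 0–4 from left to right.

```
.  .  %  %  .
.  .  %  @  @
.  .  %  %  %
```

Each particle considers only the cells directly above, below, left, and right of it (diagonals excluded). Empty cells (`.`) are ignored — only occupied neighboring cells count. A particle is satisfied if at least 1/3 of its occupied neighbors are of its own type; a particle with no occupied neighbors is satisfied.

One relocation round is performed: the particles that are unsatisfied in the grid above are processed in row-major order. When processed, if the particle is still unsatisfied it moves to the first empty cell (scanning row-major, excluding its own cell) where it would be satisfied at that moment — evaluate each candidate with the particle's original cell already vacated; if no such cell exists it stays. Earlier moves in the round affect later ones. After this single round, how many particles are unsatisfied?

Initially unsatisfied (in order): (1,3).
  (1,3) → (0,0).
Resulting grid:
@ . % % .
. . % . @
. . % % %
Unsatisfied now: (1,4).

1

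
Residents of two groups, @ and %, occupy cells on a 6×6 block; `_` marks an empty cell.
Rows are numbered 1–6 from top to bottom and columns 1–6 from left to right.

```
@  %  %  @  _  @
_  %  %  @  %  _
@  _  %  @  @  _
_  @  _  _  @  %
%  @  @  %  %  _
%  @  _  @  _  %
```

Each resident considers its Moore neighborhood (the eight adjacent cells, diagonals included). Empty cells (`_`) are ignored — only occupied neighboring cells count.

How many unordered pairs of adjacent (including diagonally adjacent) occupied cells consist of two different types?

Scan each occupied cell's neighbors to the right and below (and the two forward diagonals) so each pair is counted once.
Row 1: @(1,1)–%(1,2)≠ @(1,1)–%(2,2)≠ %(1,2)–%(1,3)= %(1,2)–%(2,2)= %(1,2)–%(2,3)= %(1,3)–@(1,4)≠ %(1,3)–%(2,3)= %(1,3)–@(2,4)≠ %(1,3)–%(2,2)= @(1,4)–@(2,4)= @(1,4)–%(2,5)≠ @(1,4)–%(2,3)≠ @(1,6)–%(2,5)≠  → 7/13 unlike.
Row 2: %(2,2)–%(2,3)= %(2,2)–%(3,3)= %(2,2)–@(3,1)≠ %(2,3)–@(2,4)≠ %(2,3)–%(3,3)= %(2,3)–@(3,4)≠ @(2,4)–%(2,5)≠ @(2,4)–@(3,4)= @(2,4)–@(3,5)= @(2,4)–%(3,3)≠ %(2,5)–@(3,5)≠ %(2,5)–@(3,4)≠  → 7/12 unlike.
Row 3: @(3,1)–@(4,2)= %(3,3)–@(3,4)≠ %(3,3)–@(4,2)≠ @(3,4)–@(3,5)= @(3,4)–@(4,5)= @(3,5)–@(4,5)= @(3,5)–%(4,6)≠  → 3/7 unlike.
Row 4: @(4,2)–@(5,2)= @(4,2)–@(5,3)= @(4,2)–%(5,1)≠ @(4,5)–%(4,6)≠ @(4,5)–%(5,5)≠ @(4,5)–%(5,4)≠ %(4,6)–%(5,5)=  → 4/7 unlike.
Row 5: %(5,1)–@(5,2)≠ %(5,1)–%(6,1)= %(5,1)–@(6,2)≠ @(5,2)–@(5,3)= @(5,2)–@(6,2)= @(5,2)–%(6,1)≠ @(5,3)–%(5,4)≠ @(5,3)–@(6,4)= @(5,3)–@(6,2)= %(5,4)–%(5,5)= %(5,4)–@(6,4)≠ %(5,5)–%(6,6)= %(5,5)–@(6,4)≠  → 6/13 unlike.
Row 6: %(6,1)–@(6,2)≠  → 1/1 unlike.
Total adjacent occupied pairs: 53; unlike-type pairs: 28.

28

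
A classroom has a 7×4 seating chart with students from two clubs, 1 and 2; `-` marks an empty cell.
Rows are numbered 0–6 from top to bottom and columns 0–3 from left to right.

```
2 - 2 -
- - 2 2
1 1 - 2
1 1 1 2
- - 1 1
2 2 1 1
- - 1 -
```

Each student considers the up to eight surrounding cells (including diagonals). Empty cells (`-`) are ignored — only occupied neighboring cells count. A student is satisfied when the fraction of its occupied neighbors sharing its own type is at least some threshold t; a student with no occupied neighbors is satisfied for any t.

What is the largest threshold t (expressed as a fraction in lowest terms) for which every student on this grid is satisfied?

Row 0: (0,0)2 — no occupied neighbors · (0,2)2 2/2
Row 1: (1,2)2 3/4 · (1,3)2 3/3
Row 2: (2,0)1 3/3 · (2,1)1 4/5 · (2,3)2 3/4
Row 3: (3,0)1 3/3 · (3,1)1 5/5 · (3,2)1 4/6 · (3,3)2 1/4
Row 4: (4,2)1 5/7 · (4,3)1 4/5
Row 5: (5,0)2 1/1 · (5,1)2 1/4 · (5,2)1 4/5 · (5,3)1 4/4
Row 6: (6,2)1 2/3
The smallest same-type fraction is 1/4 at (3,3), which reduces to 1/4. Any threshold above that leaves this student unsatisfied.

1/4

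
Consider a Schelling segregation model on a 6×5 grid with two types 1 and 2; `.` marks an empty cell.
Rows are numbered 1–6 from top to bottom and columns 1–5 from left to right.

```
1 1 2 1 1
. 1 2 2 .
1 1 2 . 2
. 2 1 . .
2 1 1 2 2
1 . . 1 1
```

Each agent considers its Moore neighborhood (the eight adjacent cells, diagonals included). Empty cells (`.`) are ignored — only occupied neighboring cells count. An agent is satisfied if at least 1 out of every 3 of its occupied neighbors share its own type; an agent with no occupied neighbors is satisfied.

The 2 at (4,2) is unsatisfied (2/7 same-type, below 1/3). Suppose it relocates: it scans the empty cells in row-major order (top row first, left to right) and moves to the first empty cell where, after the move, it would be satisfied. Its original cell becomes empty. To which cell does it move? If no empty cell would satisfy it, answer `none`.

Vacating (4,2). Empty cells in order:
  (2,1): 0/5 same-type → still unsatisfied.
  (2,5): 2/4 same-type → satisfied — stop here.

(2,5)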